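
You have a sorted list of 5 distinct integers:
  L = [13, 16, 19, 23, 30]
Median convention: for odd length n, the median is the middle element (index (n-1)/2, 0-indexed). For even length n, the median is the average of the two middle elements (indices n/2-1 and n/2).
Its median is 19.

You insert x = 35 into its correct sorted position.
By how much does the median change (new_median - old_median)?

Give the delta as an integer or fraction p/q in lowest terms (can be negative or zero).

Answer: 2

Derivation:
Old median = 19
After inserting x = 35: new sorted = [13, 16, 19, 23, 30, 35]
New median = 21
Delta = 21 - 19 = 2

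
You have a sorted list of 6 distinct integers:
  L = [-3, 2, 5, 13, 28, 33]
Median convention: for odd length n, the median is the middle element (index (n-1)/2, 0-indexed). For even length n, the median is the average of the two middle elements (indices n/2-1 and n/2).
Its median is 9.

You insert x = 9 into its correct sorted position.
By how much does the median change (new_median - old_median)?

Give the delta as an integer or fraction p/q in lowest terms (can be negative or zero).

Answer: 0

Derivation:
Old median = 9
After inserting x = 9: new sorted = [-3, 2, 5, 9, 13, 28, 33]
New median = 9
Delta = 9 - 9 = 0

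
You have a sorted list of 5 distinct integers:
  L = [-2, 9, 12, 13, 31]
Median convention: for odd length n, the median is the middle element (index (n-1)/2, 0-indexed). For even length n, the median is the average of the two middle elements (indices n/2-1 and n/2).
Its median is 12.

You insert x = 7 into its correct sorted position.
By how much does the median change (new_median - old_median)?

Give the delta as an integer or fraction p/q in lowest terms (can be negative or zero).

Old median = 12
After inserting x = 7: new sorted = [-2, 7, 9, 12, 13, 31]
New median = 21/2
Delta = 21/2 - 12 = -3/2

Answer: -3/2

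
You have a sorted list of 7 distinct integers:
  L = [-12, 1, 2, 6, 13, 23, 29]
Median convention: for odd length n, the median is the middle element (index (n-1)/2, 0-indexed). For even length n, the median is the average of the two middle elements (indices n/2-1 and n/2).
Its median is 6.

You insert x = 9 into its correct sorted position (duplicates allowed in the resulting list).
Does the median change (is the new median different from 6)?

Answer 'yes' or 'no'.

Answer: yes

Derivation:
Old median = 6
Insert x = 9
New median = 15/2
Changed? yes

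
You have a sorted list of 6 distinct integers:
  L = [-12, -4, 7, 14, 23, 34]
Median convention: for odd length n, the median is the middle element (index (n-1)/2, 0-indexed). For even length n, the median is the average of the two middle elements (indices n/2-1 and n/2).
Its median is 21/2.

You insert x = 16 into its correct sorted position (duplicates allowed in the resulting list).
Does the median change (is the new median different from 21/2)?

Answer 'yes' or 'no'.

Old median = 21/2
Insert x = 16
New median = 14
Changed? yes

Answer: yes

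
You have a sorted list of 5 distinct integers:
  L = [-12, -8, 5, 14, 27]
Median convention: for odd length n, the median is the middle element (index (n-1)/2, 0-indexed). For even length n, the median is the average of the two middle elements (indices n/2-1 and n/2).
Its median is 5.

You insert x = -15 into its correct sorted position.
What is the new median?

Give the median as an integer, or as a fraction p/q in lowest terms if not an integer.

Answer: -3/2

Derivation:
Old list (sorted, length 5): [-12, -8, 5, 14, 27]
Old median = 5
Insert x = -15
Old length odd (5). Middle was index 2 = 5.
New length even (6). New median = avg of two middle elements.
x = -15: 0 elements are < x, 5 elements are > x.
New sorted list: [-15, -12, -8, 5, 14, 27]
New median = -3/2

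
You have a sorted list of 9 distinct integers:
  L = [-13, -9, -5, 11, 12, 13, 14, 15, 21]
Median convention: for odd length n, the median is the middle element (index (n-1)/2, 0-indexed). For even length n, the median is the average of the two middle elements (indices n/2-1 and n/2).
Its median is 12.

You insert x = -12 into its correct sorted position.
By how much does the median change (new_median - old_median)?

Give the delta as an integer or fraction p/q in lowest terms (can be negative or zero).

Old median = 12
After inserting x = -12: new sorted = [-13, -12, -9, -5, 11, 12, 13, 14, 15, 21]
New median = 23/2
Delta = 23/2 - 12 = -1/2

Answer: -1/2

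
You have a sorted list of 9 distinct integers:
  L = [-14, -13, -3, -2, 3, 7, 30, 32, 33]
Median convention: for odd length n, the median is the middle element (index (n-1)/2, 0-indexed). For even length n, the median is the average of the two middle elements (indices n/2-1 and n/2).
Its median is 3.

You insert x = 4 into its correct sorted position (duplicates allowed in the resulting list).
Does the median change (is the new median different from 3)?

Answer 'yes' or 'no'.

Answer: yes

Derivation:
Old median = 3
Insert x = 4
New median = 7/2
Changed? yes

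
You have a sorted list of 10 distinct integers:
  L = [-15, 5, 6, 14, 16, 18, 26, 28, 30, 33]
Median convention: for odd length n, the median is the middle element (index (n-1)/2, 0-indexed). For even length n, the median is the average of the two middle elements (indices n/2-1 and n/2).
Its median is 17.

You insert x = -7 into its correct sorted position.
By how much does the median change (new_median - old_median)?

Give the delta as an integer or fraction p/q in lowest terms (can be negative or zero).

Answer: -1

Derivation:
Old median = 17
After inserting x = -7: new sorted = [-15, -7, 5, 6, 14, 16, 18, 26, 28, 30, 33]
New median = 16
Delta = 16 - 17 = -1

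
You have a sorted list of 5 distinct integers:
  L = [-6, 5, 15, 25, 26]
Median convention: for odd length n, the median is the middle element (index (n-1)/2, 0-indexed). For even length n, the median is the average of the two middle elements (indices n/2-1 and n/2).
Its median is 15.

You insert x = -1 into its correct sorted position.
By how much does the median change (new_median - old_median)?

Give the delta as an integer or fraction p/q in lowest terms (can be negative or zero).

Answer: -5

Derivation:
Old median = 15
After inserting x = -1: new sorted = [-6, -1, 5, 15, 25, 26]
New median = 10
Delta = 10 - 15 = -5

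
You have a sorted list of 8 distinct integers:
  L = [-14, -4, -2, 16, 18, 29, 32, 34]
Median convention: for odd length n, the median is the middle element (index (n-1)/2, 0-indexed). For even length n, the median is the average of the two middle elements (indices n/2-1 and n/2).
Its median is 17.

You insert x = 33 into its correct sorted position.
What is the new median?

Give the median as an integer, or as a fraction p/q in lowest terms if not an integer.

Answer: 18

Derivation:
Old list (sorted, length 8): [-14, -4, -2, 16, 18, 29, 32, 34]
Old median = 17
Insert x = 33
Old length even (8). Middle pair: indices 3,4 = 16,18.
New length odd (9). New median = single middle element.
x = 33: 7 elements are < x, 1 elements are > x.
New sorted list: [-14, -4, -2, 16, 18, 29, 32, 33, 34]
New median = 18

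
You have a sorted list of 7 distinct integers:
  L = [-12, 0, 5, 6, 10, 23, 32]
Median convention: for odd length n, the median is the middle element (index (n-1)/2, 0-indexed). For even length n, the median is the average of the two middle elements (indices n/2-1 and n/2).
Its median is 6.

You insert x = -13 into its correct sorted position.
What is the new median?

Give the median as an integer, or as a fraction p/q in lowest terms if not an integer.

Old list (sorted, length 7): [-12, 0, 5, 6, 10, 23, 32]
Old median = 6
Insert x = -13
Old length odd (7). Middle was index 3 = 6.
New length even (8). New median = avg of two middle elements.
x = -13: 0 elements are < x, 7 elements are > x.
New sorted list: [-13, -12, 0, 5, 6, 10, 23, 32]
New median = 11/2

Answer: 11/2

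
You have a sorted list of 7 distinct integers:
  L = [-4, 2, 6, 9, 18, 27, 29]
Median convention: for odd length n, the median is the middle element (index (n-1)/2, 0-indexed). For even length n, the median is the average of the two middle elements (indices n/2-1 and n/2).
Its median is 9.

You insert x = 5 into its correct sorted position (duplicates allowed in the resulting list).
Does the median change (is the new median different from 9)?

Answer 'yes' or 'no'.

Answer: yes

Derivation:
Old median = 9
Insert x = 5
New median = 15/2
Changed? yes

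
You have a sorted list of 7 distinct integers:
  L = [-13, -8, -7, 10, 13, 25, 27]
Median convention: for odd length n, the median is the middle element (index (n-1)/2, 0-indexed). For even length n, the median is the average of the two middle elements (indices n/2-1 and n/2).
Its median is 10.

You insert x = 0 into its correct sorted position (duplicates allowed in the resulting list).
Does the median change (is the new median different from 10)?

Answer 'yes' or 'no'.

Old median = 10
Insert x = 0
New median = 5
Changed? yes

Answer: yes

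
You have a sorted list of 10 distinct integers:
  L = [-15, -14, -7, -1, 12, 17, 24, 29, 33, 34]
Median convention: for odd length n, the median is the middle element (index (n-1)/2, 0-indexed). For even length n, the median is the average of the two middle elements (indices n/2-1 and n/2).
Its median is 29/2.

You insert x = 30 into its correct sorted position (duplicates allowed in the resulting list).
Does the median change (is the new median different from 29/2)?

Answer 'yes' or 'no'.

Old median = 29/2
Insert x = 30
New median = 17
Changed? yes

Answer: yes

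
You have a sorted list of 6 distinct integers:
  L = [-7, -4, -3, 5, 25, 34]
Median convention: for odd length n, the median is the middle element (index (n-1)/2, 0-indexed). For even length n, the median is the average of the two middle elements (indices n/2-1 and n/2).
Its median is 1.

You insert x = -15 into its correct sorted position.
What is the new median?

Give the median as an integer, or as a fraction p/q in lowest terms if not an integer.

Old list (sorted, length 6): [-7, -4, -3, 5, 25, 34]
Old median = 1
Insert x = -15
Old length even (6). Middle pair: indices 2,3 = -3,5.
New length odd (7). New median = single middle element.
x = -15: 0 elements are < x, 6 elements are > x.
New sorted list: [-15, -7, -4, -3, 5, 25, 34]
New median = -3

Answer: -3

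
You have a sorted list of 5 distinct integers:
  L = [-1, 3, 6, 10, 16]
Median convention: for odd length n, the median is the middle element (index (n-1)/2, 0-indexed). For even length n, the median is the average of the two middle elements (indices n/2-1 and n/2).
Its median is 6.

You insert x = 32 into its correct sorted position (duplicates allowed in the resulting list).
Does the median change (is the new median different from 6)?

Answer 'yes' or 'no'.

Answer: yes

Derivation:
Old median = 6
Insert x = 32
New median = 8
Changed? yes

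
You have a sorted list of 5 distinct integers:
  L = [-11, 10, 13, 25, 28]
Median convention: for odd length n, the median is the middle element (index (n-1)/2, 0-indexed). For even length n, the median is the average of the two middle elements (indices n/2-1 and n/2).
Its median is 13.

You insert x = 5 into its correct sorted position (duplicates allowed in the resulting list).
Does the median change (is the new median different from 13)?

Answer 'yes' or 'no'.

Old median = 13
Insert x = 5
New median = 23/2
Changed? yes

Answer: yes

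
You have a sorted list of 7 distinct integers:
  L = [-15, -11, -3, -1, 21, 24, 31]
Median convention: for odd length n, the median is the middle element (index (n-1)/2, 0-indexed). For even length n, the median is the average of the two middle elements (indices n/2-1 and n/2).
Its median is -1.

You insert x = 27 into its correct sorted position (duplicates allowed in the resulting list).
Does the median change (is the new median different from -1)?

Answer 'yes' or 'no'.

Answer: yes

Derivation:
Old median = -1
Insert x = 27
New median = 10
Changed? yes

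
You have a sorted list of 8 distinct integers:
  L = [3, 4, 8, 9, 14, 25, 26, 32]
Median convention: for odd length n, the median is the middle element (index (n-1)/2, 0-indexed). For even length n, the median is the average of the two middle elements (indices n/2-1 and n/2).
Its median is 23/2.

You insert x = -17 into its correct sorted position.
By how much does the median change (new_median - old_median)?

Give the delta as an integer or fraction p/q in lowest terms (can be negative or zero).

Answer: -5/2

Derivation:
Old median = 23/2
After inserting x = -17: new sorted = [-17, 3, 4, 8, 9, 14, 25, 26, 32]
New median = 9
Delta = 9 - 23/2 = -5/2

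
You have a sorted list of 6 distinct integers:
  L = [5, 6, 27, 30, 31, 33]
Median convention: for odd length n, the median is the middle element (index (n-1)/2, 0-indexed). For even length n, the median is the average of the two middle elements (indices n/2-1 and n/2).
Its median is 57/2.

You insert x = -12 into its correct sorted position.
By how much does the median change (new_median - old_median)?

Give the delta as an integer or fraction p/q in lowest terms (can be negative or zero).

Answer: -3/2

Derivation:
Old median = 57/2
After inserting x = -12: new sorted = [-12, 5, 6, 27, 30, 31, 33]
New median = 27
Delta = 27 - 57/2 = -3/2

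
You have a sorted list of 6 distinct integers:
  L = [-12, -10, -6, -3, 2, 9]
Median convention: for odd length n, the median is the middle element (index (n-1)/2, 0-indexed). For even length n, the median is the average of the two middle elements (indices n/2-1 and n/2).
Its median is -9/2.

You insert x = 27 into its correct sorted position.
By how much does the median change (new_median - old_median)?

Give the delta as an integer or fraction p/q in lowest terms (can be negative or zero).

Answer: 3/2

Derivation:
Old median = -9/2
After inserting x = 27: new sorted = [-12, -10, -6, -3, 2, 9, 27]
New median = -3
Delta = -3 - -9/2 = 3/2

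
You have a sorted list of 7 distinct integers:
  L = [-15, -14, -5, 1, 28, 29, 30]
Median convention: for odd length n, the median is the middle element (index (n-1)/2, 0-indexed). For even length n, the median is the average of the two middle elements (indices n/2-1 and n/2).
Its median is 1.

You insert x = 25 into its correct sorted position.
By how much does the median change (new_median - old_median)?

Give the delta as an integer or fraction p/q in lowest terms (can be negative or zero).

Old median = 1
After inserting x = 25: new sorted = [-15, -14, -5, 1, 25, 28, 29, 30]
New median = 13
Delta = 13 - 1 = 12

Answer: 12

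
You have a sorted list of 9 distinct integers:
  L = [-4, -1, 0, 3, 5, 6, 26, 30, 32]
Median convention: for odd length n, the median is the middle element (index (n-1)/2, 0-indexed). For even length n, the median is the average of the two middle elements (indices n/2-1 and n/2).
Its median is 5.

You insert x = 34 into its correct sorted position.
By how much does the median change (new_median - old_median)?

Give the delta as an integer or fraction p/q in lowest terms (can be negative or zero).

Old median = 5
After inserting x = 34: new sorted = [-4, -1, 0, 3, 5, 6, 26, 30, 32, 34]
New median = 11/2
Delta = 11/2 - 5 = 1/2

Answer: 1/2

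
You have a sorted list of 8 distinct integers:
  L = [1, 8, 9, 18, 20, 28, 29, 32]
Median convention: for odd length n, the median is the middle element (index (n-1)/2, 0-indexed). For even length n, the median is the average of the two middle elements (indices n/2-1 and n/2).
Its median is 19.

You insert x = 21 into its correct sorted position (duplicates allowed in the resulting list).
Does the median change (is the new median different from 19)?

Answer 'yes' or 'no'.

Answer: yes

Derivation:
Old median = 19
Insert x = 21
New median = 20
Changed? yes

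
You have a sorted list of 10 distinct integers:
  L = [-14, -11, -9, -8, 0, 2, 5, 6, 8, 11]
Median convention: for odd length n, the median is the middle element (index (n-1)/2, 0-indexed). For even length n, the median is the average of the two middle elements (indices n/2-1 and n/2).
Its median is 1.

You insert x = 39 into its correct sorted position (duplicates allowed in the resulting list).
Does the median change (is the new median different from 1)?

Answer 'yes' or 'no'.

Answer: yes

Derivation:
Old median = 1
Insert x = 39
New median = 2
Changed? yes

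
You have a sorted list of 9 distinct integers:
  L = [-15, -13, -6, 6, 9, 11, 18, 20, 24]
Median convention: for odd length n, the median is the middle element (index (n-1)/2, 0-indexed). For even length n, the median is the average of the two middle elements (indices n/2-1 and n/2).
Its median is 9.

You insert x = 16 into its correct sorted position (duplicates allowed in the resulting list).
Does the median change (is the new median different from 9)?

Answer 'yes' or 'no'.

Old median = 9
Insert x = 16
New median = 10
Changed? yes

Answer: yes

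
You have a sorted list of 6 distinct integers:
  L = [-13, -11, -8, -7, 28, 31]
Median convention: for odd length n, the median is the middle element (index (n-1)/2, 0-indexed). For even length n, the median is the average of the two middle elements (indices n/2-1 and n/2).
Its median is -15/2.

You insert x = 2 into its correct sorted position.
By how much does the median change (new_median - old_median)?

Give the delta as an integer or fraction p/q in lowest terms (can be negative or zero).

Answer: 1/2

Derivation:
Old median = -15/2
After inserting x = 2: new sorted = [-13, -11, -8, -7, 2, 28, 31]
New median = -7
Delta = -7 - -15/2 = 1/2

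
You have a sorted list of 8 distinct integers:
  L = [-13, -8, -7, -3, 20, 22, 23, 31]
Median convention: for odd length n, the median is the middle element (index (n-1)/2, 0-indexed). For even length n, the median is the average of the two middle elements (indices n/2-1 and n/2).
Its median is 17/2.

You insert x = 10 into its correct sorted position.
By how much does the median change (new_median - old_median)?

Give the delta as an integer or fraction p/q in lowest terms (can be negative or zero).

Old median = 17/2
After inserting x = 10: new sorted = [-13, -8, -7, -3, 10, 20, 22, 23, 31]
New median = 10
Delta = 10 - 17/2 = 3/2

Answer: 3/2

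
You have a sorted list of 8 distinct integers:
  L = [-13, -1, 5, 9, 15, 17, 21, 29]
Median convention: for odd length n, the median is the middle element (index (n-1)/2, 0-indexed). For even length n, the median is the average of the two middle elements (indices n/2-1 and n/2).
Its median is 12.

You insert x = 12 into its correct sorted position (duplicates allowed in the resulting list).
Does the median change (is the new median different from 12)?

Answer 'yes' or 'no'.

Old median = 12
Insert x = 12
New median = 12
Changed? no

Answer: no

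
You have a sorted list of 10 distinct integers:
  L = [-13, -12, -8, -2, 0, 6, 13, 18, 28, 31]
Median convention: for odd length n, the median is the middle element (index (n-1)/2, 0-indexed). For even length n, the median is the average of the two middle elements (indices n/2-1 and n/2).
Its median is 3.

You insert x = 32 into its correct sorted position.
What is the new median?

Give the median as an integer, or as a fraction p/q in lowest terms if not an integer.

Answer: 6

Derivation:
Old list (sorted, length 10): [-13, -12, -8, -2, 0, 6, 13, 18, 28, 31]
Old median = 3
Insert x = 32
Old length even (10). Middle pair: indices 4,5 = 0,6.
New length odd (11). New median = single middle element.
x = 32: 10 elements are < x, 0 elements are > x.
New sorted list: [-13, -12, -8, -2, 0, 6, 13, 18, 28, 31, 32]
New median = 6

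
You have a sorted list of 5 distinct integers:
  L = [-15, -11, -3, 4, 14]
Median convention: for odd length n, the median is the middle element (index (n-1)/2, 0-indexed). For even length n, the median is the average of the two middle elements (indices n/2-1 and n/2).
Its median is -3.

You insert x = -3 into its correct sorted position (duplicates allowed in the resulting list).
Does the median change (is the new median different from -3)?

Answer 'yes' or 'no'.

Old median = -3
Insert x = -3
New median = -3
Changed? no

Answer: no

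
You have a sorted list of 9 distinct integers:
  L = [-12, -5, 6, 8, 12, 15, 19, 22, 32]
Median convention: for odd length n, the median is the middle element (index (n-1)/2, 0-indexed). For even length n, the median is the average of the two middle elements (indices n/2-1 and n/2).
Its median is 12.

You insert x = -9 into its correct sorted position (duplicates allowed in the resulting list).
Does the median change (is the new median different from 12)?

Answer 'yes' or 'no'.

Old median = 12
Insert x = -9
New median = 10
Changed? yes

Answer: yes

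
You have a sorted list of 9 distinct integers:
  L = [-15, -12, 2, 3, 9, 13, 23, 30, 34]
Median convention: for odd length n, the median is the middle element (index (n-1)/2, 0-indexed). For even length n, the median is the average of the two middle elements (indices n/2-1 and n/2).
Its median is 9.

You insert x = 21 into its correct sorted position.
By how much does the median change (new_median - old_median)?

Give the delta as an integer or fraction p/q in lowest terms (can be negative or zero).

Old median = 9
After inserting x = 21: new sorted = [-15, -12, 2, 3, 9, 13, 21, 23, 30, 34]
New median = 11
Delta = 11 - 9 = 2

Answer: 2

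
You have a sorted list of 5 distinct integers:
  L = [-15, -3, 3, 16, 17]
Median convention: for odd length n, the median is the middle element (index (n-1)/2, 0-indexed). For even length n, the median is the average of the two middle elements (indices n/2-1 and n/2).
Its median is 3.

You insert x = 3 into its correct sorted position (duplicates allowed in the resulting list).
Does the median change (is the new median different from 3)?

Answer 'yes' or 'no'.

Answer: no

Derivation:
Old median = 3
Insert x = 3
New median = 3
Changed? no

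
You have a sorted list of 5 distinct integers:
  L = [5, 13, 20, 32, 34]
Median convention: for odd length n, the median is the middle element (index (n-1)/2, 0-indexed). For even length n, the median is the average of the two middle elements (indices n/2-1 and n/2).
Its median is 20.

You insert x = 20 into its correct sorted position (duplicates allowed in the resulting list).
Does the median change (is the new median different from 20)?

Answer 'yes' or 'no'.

Old median = 20
Insert x = 20
New median = 20
Changed? no

Answer: no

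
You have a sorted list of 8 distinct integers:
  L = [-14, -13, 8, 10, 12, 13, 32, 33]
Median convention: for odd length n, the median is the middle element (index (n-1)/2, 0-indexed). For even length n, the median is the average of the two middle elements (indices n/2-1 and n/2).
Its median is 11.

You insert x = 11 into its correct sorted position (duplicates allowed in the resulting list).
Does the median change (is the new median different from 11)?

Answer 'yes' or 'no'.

Old median = 11
Insert x = 11
New median = 11
Changed? no

Answer: no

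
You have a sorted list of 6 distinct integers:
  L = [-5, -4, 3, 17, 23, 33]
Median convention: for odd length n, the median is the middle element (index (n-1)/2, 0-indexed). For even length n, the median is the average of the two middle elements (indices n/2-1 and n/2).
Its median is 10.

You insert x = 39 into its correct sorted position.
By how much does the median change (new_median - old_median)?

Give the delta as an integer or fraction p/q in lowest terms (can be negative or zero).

Old median = 10
After inserting x = 39: new sorted = [-5, -4, 3, 17, 23, 33, 39]
New median = 17
Delta = 17 - 10 = 7

Answer: 7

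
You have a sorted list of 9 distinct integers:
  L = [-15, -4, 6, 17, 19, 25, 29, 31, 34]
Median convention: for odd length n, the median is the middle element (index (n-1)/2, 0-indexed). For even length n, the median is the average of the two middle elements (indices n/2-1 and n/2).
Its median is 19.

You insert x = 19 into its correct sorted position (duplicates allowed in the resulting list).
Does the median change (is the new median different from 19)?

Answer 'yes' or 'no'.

Old median = 19
Insert x = 19
New median = 19
Changed? no

Answer: no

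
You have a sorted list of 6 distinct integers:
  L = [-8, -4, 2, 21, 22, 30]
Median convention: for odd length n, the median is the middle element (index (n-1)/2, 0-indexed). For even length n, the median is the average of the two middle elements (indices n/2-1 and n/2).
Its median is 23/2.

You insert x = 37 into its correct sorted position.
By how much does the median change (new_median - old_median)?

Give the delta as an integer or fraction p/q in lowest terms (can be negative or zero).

Answer: 19/2

Derivation:
Old median = 23/2
After inserting x = 37: new sorted = [-8, -4, 2, 21, 22, 30, 37]
New median = 21
Delta = 21 - 23/2 = 19/2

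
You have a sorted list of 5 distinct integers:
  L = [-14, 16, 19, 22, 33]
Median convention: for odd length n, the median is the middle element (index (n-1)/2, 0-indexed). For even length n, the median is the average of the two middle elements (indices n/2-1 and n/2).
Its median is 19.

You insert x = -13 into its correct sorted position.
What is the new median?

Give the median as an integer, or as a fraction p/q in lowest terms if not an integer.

Old list (sorted, length 5): [-14, 16, 19, 22, 33]
Old median = 19
Insert x = -13
Old length odd (5). Middle was index 2 = 19.
New length even (6). New median = avg of two middle elements.
x = -13: 1 elements are < x, 4 elements are > x.
New sorted list: [-14, -13, 16, 19, 22, 33]
New median = 35/2

Answer: 35/2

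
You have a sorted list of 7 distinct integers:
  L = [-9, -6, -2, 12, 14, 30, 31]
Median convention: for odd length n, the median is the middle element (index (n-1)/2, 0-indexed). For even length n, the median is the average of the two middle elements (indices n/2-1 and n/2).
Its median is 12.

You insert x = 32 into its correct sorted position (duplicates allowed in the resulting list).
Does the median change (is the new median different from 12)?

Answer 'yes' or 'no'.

Answer: yes

Derivation:
Old median = 12
Insert x = 32
New median = 13
Changed? yes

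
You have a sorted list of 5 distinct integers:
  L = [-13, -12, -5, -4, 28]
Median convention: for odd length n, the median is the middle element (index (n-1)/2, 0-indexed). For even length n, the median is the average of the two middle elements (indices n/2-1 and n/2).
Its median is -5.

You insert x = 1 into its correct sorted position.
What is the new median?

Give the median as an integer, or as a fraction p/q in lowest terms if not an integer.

Old list (sorted, length 5): [-13, -12, -5, -4, 28]
Old median = -5
Insert x = 1
Old length odd (5). Middle was index 2 = -5.
New length even (6). New median = avg of two middle elements.
x = 1: 4 elements are < x, 1 elements are > x.
New sorted list: [-13, -12, -5, -4, 1, 28]
New median = -9/2

Answer: -9/2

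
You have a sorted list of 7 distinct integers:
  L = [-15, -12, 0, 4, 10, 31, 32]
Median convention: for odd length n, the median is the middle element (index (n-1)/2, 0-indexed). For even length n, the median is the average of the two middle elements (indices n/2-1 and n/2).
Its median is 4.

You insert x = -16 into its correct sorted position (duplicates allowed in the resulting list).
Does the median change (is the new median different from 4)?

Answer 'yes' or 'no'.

Answer: yes

Derivation:
Old median = 4
Insert x = -16
New median = 2
Changed? yes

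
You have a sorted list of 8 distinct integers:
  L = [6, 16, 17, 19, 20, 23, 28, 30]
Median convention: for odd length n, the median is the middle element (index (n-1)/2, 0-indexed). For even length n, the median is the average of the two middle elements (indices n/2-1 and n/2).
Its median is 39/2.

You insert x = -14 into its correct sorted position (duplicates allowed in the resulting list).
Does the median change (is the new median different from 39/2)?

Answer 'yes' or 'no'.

Old median = 39/2
Insert x = -14
New median = 19
Changed? yes

Answer: yes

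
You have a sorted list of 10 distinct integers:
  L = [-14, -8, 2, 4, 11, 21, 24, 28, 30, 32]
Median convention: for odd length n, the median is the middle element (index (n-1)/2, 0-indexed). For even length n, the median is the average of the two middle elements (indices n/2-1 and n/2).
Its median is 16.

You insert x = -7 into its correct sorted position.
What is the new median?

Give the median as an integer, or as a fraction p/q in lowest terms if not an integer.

Old list (sorted, length 10): [-14, -8, 2, 4, 11, 21, 24, 28, 30, 32]
Old median = 16
Insert x = -7
Old length even (10). Middle pair: indices 4,5 = 11,21.
New length odd (11). New median = single middle element.
x = -7: 2 elements are < x, 8 elements are > x.
New sorted list: [-14, -8, -7, 2, 4, 11, 21, 24, 28, 30, 32]
New median = 11

Answer: 11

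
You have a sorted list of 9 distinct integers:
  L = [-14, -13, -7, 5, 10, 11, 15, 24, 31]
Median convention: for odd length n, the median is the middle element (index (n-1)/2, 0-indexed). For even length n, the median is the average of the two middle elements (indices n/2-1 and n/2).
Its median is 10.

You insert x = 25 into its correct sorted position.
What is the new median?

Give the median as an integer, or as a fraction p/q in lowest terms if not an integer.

Old list (sorted, length 9): [-14, -13, -7, 5, 10, 11, 15, 24, 31]
Old median = 10
Insert x = 25
Old length odd (9). Middle was index 4 = 10.
New length even (10). New median = avg of two middle elements.
x = 25: 8 elements are < x, 1 elements are > x.
New sorted list: [-14, -13, -7, 5, 10, 11, 15, 24, 25, 31]
New median = 21/2

Answer: 21/2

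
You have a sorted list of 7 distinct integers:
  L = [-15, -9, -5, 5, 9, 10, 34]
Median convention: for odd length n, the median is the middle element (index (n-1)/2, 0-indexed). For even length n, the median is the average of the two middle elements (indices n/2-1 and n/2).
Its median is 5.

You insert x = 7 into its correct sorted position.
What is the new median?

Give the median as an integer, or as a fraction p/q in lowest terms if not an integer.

Answer: 6

Derivation:
Old list (sorted, length 7): [-15, -9, -5, 5, 9, 10, 34]
Old median = 5
Insert x = 7
Old length odd (7). Middle was index 3 = 5.
New length even (8). New median = avg of two middle elements.
x = 7: 4 elements are < x, 3 elements are > x.
New sorted list: [-15, -9, -5, 5, 7, 9, 10, 34]
New median = 6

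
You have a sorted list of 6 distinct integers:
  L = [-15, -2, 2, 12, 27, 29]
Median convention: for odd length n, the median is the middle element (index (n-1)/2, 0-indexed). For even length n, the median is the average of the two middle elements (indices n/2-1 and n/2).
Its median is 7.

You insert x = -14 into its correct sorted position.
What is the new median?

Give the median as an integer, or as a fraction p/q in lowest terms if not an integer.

Old list (sorted, length 6): [-15, -2, 2, 12, 27, 29]
Old median = 7
Insert x = -14
Old length even (6). Middle pair: indices 2,3 = 2,12.
New length odd (7). New median = single middle element.
x = -14: 1 elements are < x, 5 elements are > x.
New sorted list: [-15, -14, -2, 2, 12, 27, 29]
New median = 2

Answer: 2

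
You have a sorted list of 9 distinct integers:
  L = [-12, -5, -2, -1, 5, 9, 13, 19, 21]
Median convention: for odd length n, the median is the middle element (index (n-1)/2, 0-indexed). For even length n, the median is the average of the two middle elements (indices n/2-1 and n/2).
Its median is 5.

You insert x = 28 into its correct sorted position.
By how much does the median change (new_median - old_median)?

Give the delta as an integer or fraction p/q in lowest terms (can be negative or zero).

Answer: 2

Derivation:
Old median = 5
After inserting x = 28: new sorted = [-12, -5, -2, -1, 5, 9, 13, 19, 21, 28]
New median = 7
Delta = 7 - 5 = 2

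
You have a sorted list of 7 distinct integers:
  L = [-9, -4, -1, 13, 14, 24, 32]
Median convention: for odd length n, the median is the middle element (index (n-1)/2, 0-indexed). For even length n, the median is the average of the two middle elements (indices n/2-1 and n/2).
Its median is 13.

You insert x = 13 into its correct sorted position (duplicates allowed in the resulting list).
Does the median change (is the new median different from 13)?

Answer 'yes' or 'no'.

Old median = 13
Insert x = 13
New median = 13
Changed? no

Answer: no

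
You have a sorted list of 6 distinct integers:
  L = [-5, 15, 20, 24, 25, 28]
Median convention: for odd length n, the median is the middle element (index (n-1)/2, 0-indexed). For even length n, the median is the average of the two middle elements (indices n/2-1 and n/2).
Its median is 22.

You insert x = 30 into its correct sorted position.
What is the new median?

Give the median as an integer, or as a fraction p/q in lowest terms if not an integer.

Old list (sorted, length 6): [-5, 15, 20, 24, 25, 28]
Old median = 22
Insert x = 30
Old length even (6). Middle pair: indices 2,3 = 20,24.
New length odd (7). New median = single middle element.
x = 30: 6 elements are < x, 0 elements are > x.
New sorted list: [-5, 15, 20, 24, 25, 28, 30]
New median = 24

Answer: 24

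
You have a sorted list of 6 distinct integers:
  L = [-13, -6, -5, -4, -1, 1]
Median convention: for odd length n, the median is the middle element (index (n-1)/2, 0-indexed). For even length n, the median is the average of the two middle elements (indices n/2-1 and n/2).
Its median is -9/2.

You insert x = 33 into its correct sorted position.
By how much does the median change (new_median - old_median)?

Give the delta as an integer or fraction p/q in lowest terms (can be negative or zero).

Answer: 1/2

Derivation:
Old median = -9/2
After inserting x = 33: new sorted = [-13, -6, -5, -4, -1, 1, 33]
New median = -4
Delta = -4 - -9/2 = 1/2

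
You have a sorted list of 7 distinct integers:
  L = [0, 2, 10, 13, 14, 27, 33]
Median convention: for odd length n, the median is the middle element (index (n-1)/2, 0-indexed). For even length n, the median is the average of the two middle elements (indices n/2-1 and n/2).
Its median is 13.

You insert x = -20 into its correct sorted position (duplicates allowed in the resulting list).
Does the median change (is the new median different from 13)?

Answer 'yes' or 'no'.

Answer: yes

Derivation:
Old median = 13
Insert x = -20
New median = 23/2
Changed? yes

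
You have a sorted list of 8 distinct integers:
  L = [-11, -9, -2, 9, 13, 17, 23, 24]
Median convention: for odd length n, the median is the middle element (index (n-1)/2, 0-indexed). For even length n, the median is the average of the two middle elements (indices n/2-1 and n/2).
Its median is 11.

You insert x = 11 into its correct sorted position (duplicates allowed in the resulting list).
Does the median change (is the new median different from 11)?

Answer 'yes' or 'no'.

Answer: no

Derivation:
Old median = 11
Insert x = 11
New median = 11
Changed? no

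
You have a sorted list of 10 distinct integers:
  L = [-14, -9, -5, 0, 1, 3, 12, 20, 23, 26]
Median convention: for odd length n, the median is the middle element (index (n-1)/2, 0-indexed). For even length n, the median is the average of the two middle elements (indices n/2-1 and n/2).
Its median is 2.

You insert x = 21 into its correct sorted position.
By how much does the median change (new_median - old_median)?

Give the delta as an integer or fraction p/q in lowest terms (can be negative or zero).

Answer: 1

Derivation:
Old median = 2
After inserting x = 21: new sorted = [-14, -9, -5, 0, 1, 3, 12, 20, 21, 23, 26]
New median = 3
Delta = 3 - 2 = 1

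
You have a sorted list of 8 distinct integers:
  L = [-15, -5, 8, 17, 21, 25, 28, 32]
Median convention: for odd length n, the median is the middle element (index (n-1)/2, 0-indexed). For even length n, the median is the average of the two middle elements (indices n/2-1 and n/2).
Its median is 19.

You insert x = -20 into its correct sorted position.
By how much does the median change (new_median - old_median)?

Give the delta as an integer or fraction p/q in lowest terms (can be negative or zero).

Old median = 19
After inserting x = -20: new sorted = [-20, -15, -5, 8, 17, 21, 25, 28, 32]
New median = 17
Delta = 17 - 19 = -2

Answer: -2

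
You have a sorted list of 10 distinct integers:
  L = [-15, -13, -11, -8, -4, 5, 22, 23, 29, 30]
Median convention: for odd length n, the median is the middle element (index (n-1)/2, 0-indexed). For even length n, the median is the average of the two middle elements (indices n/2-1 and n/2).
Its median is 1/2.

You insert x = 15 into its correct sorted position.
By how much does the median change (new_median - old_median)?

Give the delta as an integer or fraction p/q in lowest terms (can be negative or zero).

Answer: 9/2

Derivation:
Old median = 1/2
After inserting x = 15: new sorted = [-15, -13, -11, -8, -4, 5, 15, 22, 23, 29, 30]
New median = 5
Delta = 5 - 1/2 = 9/2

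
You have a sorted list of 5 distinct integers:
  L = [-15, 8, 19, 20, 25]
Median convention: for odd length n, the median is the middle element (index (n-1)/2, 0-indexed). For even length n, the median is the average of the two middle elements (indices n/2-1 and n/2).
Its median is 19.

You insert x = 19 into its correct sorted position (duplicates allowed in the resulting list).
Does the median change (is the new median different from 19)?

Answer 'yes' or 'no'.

Answer: no

Derivation:
Old median = 19
Insert x = 19
New median = 19
Changed? no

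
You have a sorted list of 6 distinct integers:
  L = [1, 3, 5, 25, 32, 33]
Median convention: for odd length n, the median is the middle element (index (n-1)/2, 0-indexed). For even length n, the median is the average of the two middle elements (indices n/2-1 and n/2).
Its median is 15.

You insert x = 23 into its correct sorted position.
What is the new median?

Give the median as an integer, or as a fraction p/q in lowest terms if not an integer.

Answer: 23

Derivation:
Old list (sorted, length 6): [1, 3, 5, 25, 32, 33]
Old median = 15
Insert x = 23
Old length even (6). Middle pair: indices 2,3 = 5,25.
New length odd (7). New median = single middle element.
x = 23: 3 elements are < x, 3 elements are > x.
New sorted list: [1, 3, 5, 23, 25, 32, 33]
New median = 23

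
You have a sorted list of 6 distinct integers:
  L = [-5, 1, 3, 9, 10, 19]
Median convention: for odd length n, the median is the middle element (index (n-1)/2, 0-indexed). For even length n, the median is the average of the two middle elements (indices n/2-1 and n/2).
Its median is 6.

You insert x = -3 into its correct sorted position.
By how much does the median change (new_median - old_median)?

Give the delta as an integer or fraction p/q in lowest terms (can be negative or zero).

Answer: -3

Derivation:
Old median = 6
After inserting x = -3: new sorted = [-5, -3, 1, 3, 9, 10, 19]
New median = 3
Delta = 3 - 6 = -3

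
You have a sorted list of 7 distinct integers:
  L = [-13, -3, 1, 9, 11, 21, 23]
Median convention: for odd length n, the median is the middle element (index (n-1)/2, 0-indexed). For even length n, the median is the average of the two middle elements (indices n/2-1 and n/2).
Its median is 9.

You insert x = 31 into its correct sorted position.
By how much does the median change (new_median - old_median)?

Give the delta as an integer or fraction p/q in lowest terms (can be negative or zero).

Answer: 1

Derivation:
Old median = 9
After inserting x = 31: new sorted = [-13, -3, 1, 9, 11, 21, 23, 31]
New median = 10
Delta = 10 - 9 = 1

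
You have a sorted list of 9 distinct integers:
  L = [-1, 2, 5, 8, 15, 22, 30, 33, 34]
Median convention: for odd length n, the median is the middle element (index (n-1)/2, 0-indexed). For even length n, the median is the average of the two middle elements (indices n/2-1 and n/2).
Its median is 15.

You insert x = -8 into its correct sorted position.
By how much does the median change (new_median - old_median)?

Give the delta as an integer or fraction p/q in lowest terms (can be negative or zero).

Answer: -7/2

Derivation:
Old median = 15
After inserting x = -8: new sorted = [-8, -1, 2, 5, 8, 15, 22, 30, 33, 34]
New median = 23/2
Delta = 23/2 - 15 = -7/2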